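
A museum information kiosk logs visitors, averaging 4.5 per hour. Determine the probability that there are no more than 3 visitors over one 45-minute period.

0.5638

Over the interval, μ = 4.5 × 0.75 = 3.375 (a 45-minute period = 0.75 hours).
P(N ≤ 3) = Σ_{j=0}^{3} e^(−μ) μ^j/j! ≈ 0.5638.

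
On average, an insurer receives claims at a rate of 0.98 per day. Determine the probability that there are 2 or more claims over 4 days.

0.9024

Over the interval, μ = 0.98 × 4 = 3.92 (4 days).
P(N ≥ 2) = 1 − P(N ≤ 1) = 1 − Σ_{j=0}^{1} e^(−μ) μ^j/j! ≈ 0.9024.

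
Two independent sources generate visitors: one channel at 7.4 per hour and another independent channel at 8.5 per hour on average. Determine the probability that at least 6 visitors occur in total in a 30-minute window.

0.8041

Independent Poisson processes superpose: combined rate λ = 7.4 + 8.5 = 15.9 per hour.
Over the interval, μ = 15.9 × 0.5 = 7.95 (a 30-minute window = 0.5 hours).
P(N ≥ 6) = 1 − P(N ≤ 5) ≈ 0.8041.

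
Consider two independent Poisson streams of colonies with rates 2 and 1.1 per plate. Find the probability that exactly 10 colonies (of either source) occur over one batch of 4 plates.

Independent Poisson processes superpose: combined rate λ = 2 + 1.1 = 3.1 per plate.
Over the interval, μ = 3.1 × 4 = 12.4 (a batch of 4 plates = 4 plates).
P(N = 10) = e^(−12.4) · 12.4^10/10! ≈ 0.0975.

0.0975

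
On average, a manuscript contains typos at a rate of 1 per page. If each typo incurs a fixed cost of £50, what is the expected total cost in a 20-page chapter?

£1000

E[N] = 1 × 20 = 20 (a 20-page chapter = 20 pages); E[cost] = 20 × £50 = £1000.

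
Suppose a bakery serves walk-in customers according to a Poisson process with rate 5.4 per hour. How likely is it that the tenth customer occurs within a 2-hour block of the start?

0.6374

Over the interval, μ = 5.4 × 2 = 10.8 (a 2-hour block = 2 hours).
The tenth arrival falls in the interval iff at least 10 events occur there: P(S_10 ≤ t) = P(N ≥ 10) = 1 − P(N ≤ 9) ≈ 0.6374.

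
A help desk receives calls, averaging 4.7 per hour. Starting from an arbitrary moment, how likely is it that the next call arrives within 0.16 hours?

Inter-arrival times are exponential with rate λ = 4.7 per hour.
P(T ≤ 0.16) = 1 − e^(−λt) = 1 − e^(−4.7 × 0.16) = 1 − e^(−0.752) ≈ 0.5286.

0.5286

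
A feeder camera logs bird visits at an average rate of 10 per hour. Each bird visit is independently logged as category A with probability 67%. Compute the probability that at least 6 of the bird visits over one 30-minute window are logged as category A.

Thinning: the bird visits that are logged as category A themselves form a Poisson process with rate 0.67 × 10 = 6.7 per hour.
Over the interval, μ = 6.7 × 0.5 = 3.35 (a 30-minute window = 0.5 hours).
P(N ≥ 6) = 1 − P(N ≤ 5) ≈ 0.1232.

0.1232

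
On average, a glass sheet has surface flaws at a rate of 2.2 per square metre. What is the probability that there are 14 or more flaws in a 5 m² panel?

0.2187

Over the interval, μ = 2.2 × 5 = 11 (a 5 m² panel = 5 square metres).
P(N ≥ 14) = 1 − P(N ≤ 13) = 1 − Σ_{j=0}^{13} e^(−μ) μ^j/j! ≈ 0.2187.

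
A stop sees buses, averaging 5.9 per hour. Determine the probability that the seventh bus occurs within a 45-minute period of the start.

Over the interval, μ = 5.9 × 0.75 = 4.425 (a 45-minute period = 0.75 hours).
The seventh arrival falls in the interval iff at least 7 events occur there: P(S_7 ≤ t) = P(N ≥ 7) = 1 − P(N ≤ 6) ≈ 0.1595.

0.1595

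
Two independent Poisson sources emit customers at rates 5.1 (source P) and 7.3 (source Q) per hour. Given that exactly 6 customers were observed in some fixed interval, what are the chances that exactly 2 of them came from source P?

0.3048

Given the total, each event is independently from source P with probability p = λ_P/(λ_P+λ_Q) = 5.1/12.4 ≈ 0.4113.
So K ~ Binomial(6, 5.1/12.4): P(K = 2) = C(6,2) · (5.1/12.4)^2 · (7.3/12.4)^4 ≈ 0.3048.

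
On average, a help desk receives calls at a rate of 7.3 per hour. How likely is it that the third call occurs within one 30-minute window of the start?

0.7060

Over the interval, μ = 7.3 × 0.5 = 3.65 (a 30-minute window = 0.5 hours).
The third arrival falls in the interval iff at least 3 events occur there: P(S_3 ≤ t) = P(N ≥ 3) = 1 − P(N ≤ 2) ≈ 0.7060.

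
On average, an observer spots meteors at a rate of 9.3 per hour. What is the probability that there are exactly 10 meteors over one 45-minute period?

Over the interval, μ = 9.3 × 0.75 = 6.975 (a 45-minute period = 0.75 hours).
P(N = 10) = e^(−μ) μ^10/10! = e^(−6.975) · 6.975^10/3628800 ≈ 0.0702.

0.0702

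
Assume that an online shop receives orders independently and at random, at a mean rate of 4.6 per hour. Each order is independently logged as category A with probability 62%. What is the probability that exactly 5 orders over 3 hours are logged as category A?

0.0735

Thinning: the orders that are logged as category A themselves form a Poisson process with rate 0.62 × 4.6 = 2.852 per hour.
Over the interval, μ = 2.852 × 3 = 8.556 (3 hours).
P(N = 5) = e^(−8.556) · 8.556^5/5! ≈ 0.0735.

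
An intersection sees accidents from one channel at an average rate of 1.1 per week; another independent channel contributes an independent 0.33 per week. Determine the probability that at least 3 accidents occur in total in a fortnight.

Independent Poisson processes superpose: combined rate λ = 1.1 + 0.33 = 1.43 per week.
Over the interval, μ = 1.43 × 2 = 2.86 (a fortnight = 2 weeks).
P(N ≥ 3) = 1 − P(N ≤ 2) ≈ 0.5447.

0.5447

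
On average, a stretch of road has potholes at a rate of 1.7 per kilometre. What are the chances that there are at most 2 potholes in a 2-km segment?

Over the interval, μ = 1.7 × 2 = 3.4 (a 2-km segment = 2 kilometres).
P(N ≤ 2) = Σ_{j=0}^{2} e^(−μ) μ^j/j! ≈ 0.3397.

0.3397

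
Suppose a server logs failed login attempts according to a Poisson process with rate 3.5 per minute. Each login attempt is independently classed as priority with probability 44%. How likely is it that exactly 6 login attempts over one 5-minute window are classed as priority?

0.1311

Thinning: the login attempts that are classed as priority themselves form a Poisson process with rate 0.44 × 3.5 = 1.54 per minute.
Over the interval, μ = 1.54 × 5 = 7.7 (a 5-minute window = 5 minutes).
P(N = 6) = e^(−7.7) · 7.7^6/6! ≈ 0.1311.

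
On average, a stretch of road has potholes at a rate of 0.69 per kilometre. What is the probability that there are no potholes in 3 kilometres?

0.1262

Over the interval, μ = 0.69 × 3 = 2.07 (3 kilometres).
P(N = 0) = e^(−μ) μ^0/0! = e^(−2.07) · 2.07^0/1 ≈ 0.1262.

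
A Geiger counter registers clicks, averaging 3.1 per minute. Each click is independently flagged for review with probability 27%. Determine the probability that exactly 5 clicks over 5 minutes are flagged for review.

Thinning: the clicks that are flagged for review themselves form a Poisson process with rate 0.27 × 3.1 = 0.837 per minute.
Over the interval, μ = 0.837 × 5 = 4.185 (5 minutes).
P(N = 5) = e^(−4.185) · 4.185^5/5! ≈ 0.1628.

0.1628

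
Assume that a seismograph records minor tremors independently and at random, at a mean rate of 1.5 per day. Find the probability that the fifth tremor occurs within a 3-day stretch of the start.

0.4679

Over the interval, μ = 1.5 × 3 = 4.5 (a 3-day stretch = 3 days).
The fifth arrival falls in the interval iff at least 5 events occur there: P(S_5 ≤ t) = P(N ≥ 5) = 1 − P(N ≤ 4) ≈ 0.4679.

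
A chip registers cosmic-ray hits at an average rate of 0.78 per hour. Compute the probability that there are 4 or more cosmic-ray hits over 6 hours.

Over the interval, μ = 0.78 × 6 = 4.68 (6 hours).
P(N ≥ 4) = 1 − P(N ≤ 3) = 1 − Σ_{j=0}^{3} e^(−μ) μ^j/j! ≈ 0.6872.

0.6872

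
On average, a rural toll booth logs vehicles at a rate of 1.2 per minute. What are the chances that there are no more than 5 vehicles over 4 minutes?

Over the interval, μ = 1.2 × 4 = 4.8 (4 minutes).
P(N ≤ 5) = Σ_{j=0}^{5} e^(−μ) μ^j/j! ≈ 0.6510.

0.6510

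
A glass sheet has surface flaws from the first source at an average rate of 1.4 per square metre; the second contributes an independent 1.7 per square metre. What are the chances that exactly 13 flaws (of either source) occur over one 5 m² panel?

Independent Poisson processes superpose: combined rate λ = 1.4 + 1.7 = 3.1 per square metre.
Over the interval, μ = 3.1 × 5 = 15.5 (a 5 m² panel = 5 square metres).
P(N = 13) = e^(−15.5) · 15.5^13/13! ≈ 0.0888.

0.0888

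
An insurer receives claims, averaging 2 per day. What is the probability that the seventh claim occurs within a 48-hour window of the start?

Over the interval, μ = 2 × 2 = 4 (a 48-hour window = 2 days).
The seventh arrival falls in the interval iff at least 7 events occur there: P(S_7 ≤ t) = P(N ≥ 7) = 1 − P(N ≤ 6) ≈ 0.1107.

0.1107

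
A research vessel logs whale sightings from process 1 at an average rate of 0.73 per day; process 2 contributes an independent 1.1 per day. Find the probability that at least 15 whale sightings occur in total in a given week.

0.3056

Independent Poisson processes superpose: combined rate λ = 0.73 + 1.1 = 1.83 per day.
Over the interval, μ = 1.83 × 7 = 12.81 (a week = 7 days).
P(N ≥ 15) = 1 − P(N ≤ 14) ≈ 0.3056.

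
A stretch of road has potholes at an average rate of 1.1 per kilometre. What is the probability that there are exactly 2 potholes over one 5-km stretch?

0.0618

Over the interval, μ = 1.1 × 5 = 5.5 (a 5-km stretch = 5 kilometres).
P(N = 2) = e^(−μ) μ^2/2! = e^(−5.5) · 5.5^2/2 ≈ 0.0618.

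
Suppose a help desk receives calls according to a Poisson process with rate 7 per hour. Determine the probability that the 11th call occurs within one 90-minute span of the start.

0.4793

Over the interval, μ = 7 × 1.5 = 10.5 (a 90-minute span = 1.5 hours).
The 11th arrival falls in the interval iff at least 11 events occur there: P(S_11 ≤ t) = P(N ≥ 11) = 1 − P(N ≤ 10) ≈ 0.4793.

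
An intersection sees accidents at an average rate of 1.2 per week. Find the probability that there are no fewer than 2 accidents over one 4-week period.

0.9523

Over the interval, μ = 1.2 × 4 = 4.8 (a 4-week period = 4 weeks).
P(N ≥ 2) = 1 − P(N ≤ 1) = 1 − Σ_{j=0}^{1} e^(−μ) μ^j/j! ≈ 0.9523.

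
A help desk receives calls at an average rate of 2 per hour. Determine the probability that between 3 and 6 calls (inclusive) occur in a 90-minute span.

0.5433

Over the interval, μ = 2 × 1.5 = 3 (a 90-minute span = 1.5 hours).
P(3 ≤ N ≤ 6) = Σ_{j=3}^{6} e^(−3) · 3^j/j! ≈ 0.5433.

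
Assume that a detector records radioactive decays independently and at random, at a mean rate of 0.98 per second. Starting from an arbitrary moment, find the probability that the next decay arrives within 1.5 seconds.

0.7701

Inter-arrival times are exponential with rate λ = 0.98 per second.
P(T ≤ 1.5) = 1 − e^(−λt) = 1 − e^(−0.98 × 1.5) = 1 − e^(−1.47) ≈ 0.7701.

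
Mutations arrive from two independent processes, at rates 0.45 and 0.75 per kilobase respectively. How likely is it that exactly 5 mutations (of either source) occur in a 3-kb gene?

Independent Poisson processes superpose: combined rate λ = 0.45 + 0.75 = 1.2 per kilobase.
Over the interval, μ = 1.2 × 3 = 3.6 (a 3-kb gene = 3 kilobases).
P(N = 5) = e^(−3.6) · 3.6^5/5! ≈ 0.1377.

0.1377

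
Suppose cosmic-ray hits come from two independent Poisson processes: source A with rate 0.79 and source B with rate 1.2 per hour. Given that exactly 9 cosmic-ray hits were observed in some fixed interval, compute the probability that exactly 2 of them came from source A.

0.1645

Given the total, each event is independently from source A with probability p = λ_A/(λ_A+λ_B) = 0.79/1.99 ≈ 0.3970.
So K ~ Binomial(9, 0.79/1.99): P(K = 2) = C(9,2) · (0.79/1.99)^2 · (1.2/1.99)^7 ≈ 0.1645.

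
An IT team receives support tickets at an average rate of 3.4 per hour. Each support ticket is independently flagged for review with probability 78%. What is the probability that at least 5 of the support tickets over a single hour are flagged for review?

0.1300

Thinning: the support tickets that are flagged for review themselves form a Poisson process with rate 0.78 × 3.4 = 2.652 per hour.
So μ = 2.652.
P(N ≥ 5) = 1 − P(N ≤ 4) ≈ 0.1300.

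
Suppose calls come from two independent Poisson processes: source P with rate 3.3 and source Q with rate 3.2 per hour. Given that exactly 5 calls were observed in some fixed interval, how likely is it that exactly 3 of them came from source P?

0.3172

Given the total, each event is independently from source P with probability p = λ_P/(λ_P+λ_Q) = 3.3/6.5 ≈ 0.5077.
So K ~ Binomial(5, 3.3/6.5): P(K = 3) = C(5,3) · (3.3/6.5)^3 · (3.2/6.5)^2 ≈ 0.3172.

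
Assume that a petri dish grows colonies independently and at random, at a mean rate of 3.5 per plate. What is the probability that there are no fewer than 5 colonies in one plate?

0.2746

With mean μ = 3.5 per plate,
P(N ≥ 5) = 1 − P(N ≤ 4) = 1 − Σ_{j=0}^{4} e^(−μ) μ^j/j! ≈ 0.2746.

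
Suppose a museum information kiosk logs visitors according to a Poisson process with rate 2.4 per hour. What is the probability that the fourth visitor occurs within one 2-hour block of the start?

Over the interval, μ = 2.4 × 2 = 4.8 (a 2-hour block = 2 hours).
The fourth arrival falls in the interval iff at least 4 events occur there: P(S_4 ≤ t) = P(N ≥ 4) = 1 − P(N ≤ 3) ≈ 0.7058.

0.7058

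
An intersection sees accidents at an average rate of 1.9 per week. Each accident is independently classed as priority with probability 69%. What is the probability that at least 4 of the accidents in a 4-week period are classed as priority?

0.7676

Thinning: the accidents that are classed as priority themselves form a Poisson process with rate 0.69 × 1.9 = 1.311 per week.
Over the interval, μ = 1.311 × 4 = 5.244 (a 4-week period = 4 weeks).
P(N ≥ 4) = 1 − P(N ≤ 3) ≈ 0.7676.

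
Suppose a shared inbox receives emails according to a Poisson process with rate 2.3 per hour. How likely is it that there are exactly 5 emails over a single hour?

With mean μ = 2.3 per hour,
P(N = 5) = e^(−μ) μ^5/5! = e^(−2.3) · 2.3^5/120 ≈ 0.0538.

0.0538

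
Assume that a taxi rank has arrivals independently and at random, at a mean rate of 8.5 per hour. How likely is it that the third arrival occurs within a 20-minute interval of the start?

0.5385

Over the interval, μ = 8.5 × 1/3 ≈ 2.83333 (a 20-minute interval = 1/3 hours).
The third arrival falls in the interval iff at least 3 events occur there: P(S_3 ≤ t) = P(N ≥ 3) = 1 − P(N ≤ 2) ≈ 0.5385.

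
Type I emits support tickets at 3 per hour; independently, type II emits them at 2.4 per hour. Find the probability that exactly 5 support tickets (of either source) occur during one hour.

Independent Poisson processes superpose: combined rate λ = 3 + 2.4 = 5.4 per hour.
So μ = 5.4.
P(N = 5) = e^(−5.4) · 5.4^5/5! ≈ 0.1728.

0.1728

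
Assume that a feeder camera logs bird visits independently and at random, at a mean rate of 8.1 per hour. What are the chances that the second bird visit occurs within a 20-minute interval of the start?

Over the interval, μ = 8.1 × 1/3 = 2.7 (a 20-minute interval = 1/3 hours).
The second arrival falls in the interval iff at least 2 events occur there: P(S_2 ≤ t) = P(N ≥ 2) = 1 − P(N ≤ 1) ≈ 0.7513.

0.7513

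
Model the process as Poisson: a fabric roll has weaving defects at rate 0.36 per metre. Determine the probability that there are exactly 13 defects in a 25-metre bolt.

0.0504

Over the interval, μ = 0.36 × 25 = 9 (a 25-metre bolt = 25 metres).
P(N = 13) = e^(−μ) μ^13/13! = e^(−9) · 9^13/6227020800 ≈ 0.0504.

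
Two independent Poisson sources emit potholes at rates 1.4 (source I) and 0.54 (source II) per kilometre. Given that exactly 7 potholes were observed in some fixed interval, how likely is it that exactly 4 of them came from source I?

0.2047

Given the total, each event is independently from source I with probability p = λ_I/(λ_I+λ_II) = 1.4/1.94 ≈ 0.7216.
So K ~ Binomial(7, 1.4/1.94): P(K = 4) = C(7,4) · (1.4/1.94)^4 · (0.54/1.94)^3 ≈ 0.2047.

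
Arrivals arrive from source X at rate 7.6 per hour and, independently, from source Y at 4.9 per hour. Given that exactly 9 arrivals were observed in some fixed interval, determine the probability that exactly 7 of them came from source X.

0.1699

Given the total, each event is independently from source X with probability p = λ_X/(λ_X+λ_Y) = 7.6/12.5 = 0.6080.
So K ~ Binomial(9, 7.6/12.5): P(K = 7) = C(9,7) · (7.6/12.5)^7 · (4.9/12.5)^2 ≈ 0.1699.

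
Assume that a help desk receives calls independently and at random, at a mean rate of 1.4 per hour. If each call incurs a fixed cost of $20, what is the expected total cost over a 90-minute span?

$42

E[N] = 1.4 × 1.5 = 2.1 (a 90-minute span = 1.5 hours); E[cost] = 2.1 × $20 = $42.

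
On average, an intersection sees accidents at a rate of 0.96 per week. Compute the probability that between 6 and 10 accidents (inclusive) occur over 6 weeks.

0.4816

Over the interval, μ = 0.96 × 6 = 5.76 (6 weeks).
P(6 ≤ N ≤ 10) = Σ_{j=6}^{10} e^(−5.76) · 5.76^j/j! ≈ 0.4816.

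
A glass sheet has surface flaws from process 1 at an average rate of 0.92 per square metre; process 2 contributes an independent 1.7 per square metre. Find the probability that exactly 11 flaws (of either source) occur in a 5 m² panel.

Independent Poisson processes superpose: combined rate λ = 0.92 + 1.7 = 2.62 per square metre.
Over the interval, μ = 2.62 × 5 = 13.1 (a 5 m² panel = 5 square metres).
P(N = 11) = e^(−13.1) · 13.1^11/11! ≈ 0.0999.

0.0999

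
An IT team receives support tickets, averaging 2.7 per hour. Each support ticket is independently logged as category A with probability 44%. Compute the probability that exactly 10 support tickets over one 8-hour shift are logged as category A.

0.1235

Thinning: the support tickets that are logged as category A themselves form a Poisson process with rate 0.44 × 2.7 = 1.188 per hour.
Over the interval, μ = 1.188 × 8 = 9.504 (an 8-hour shift = 8 hours).
P(N = 10) = e^(−9.504) · 9.504^10/10! ≈ 0.1235.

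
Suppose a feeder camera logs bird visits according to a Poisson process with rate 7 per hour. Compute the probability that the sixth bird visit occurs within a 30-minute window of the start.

Over the interval, μ = 7 × 0.5 = 3.5 (a 30-minute window = 0.5 hours).
The sixth arrival falls in the interval iff at least 6 events occur there: P(S_6 ≤ t) = P(N ≥ 6) = 1 − P(N ≤ 5) ≈ 0.1424.

0.1424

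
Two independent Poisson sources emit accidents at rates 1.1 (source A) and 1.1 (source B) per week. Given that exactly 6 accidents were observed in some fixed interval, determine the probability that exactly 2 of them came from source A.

0.2344

Given the total, each event is independently from source A with probability p = λ_A/(λ_A+λ_B) = 1.1/2.2 = 0.5000.
So K ~ Binomial(6, 1.1/2.2): P(K = 2) = C(6,2) · (1.1/2.2)^2 · (1.1/2.2)^4 ≈ 0.2344.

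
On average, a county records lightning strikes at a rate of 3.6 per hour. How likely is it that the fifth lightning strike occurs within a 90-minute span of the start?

0.6267

Over the interval, μ = 3.6 × 1.5 = 5.4 (a 90-minute span = 1.5 hours).
The fifth arrival falls in the interval iff at least 5 events occur there: P(S_5 ≤ t) = P(N ≥ 5) = 1 − P(N ≤ 4) ≈ 0.6267.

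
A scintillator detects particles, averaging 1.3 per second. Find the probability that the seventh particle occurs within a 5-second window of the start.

Over the interval, μ = 1.3 × 5 = 6.5 (a 5-second window = 5 seconds).
The seventh arrival falls in the interval iff at least 7 events occur there: P(S_7 ≤ t) = P(N ≥ 7) = 1 − P(N ≤ 6) ≈ 0.4735.

0.4735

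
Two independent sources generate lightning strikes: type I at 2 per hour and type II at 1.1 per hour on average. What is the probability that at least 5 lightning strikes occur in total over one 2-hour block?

0.7408

Independent Poisson processes superpose: combined rate λ = 2 + 1.1 = 3.1 per hour.
Over the interval, μ = 3.1 × 2 = 6.2 (a 2-hour block = 2 hours).
P(N ≥ 5) = 1 − P(N ≤ 4) ≈ 0.7408.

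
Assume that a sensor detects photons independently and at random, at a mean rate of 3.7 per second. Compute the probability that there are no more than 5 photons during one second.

With mean μ = 3.7 per second,
P(N ≤ 5) = Σ_{j=0}^{5} e^(−μ) μ^j/j! ≈ 0.8301.

0.8301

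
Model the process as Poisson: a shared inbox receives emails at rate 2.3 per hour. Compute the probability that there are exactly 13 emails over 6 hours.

Over the interval, μ = 2.3 × 6 = 13.8 (6 hours).
P(N = 13) = e^(−μ) μ^13/13! = e^(−13.8) · 13.8^13/6227020800 ≈ 0.1074.

0.1074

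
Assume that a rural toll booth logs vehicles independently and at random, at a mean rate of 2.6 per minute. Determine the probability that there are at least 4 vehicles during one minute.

With mean μ = 2.6 per minute,
P(N ≥ 4) = 1 − P(N ≤ 3) = 1 − Σ_{j=0}^{3} e^(−μ) μ^j/j! ≈ 0.2640.

0.2640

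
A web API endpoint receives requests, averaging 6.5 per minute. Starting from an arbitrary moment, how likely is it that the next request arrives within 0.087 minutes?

0.4319

Inter-arrival times are exponential with rate λ = 6.5 per minute.
P(T ≤ 0.087) = 1 − e^(−λt) = 1 − e^(−6.5 × 0.087) = 1 − e^(−0.5655) ≈ 0.4319.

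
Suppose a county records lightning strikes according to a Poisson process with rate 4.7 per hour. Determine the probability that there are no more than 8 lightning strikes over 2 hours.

Over the interval, μ = 4.7 × 2 = 9.4 (2 hours).
P(N ≤ 8) = Σ_{j=0}^{8} e^(−μ) μ^j/j! ≈ 0.4042.

0.4042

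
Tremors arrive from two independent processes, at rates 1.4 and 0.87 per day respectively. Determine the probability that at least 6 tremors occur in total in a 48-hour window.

0.3039

Independent Poisson processes superpose: combined rate λ = 1.4 + 0.87 = 2.27 per day.
Over the interval, μ = 2.27 × 2 = 4.54 (a 48-hour window = 2 days).
P(N ≥ 6) = 1 − P(N ≤ 5) ≈ 0.3039.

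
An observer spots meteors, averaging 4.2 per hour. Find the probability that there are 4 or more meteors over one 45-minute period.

Over the interval, μ = 4.2 × 0.75 = 3.15 (a 45-minute period = 0.75 hours).
P(N ≥ 4) = 1 − P(N ≤ 3) = 1 − Σ_{j=0}^{3} e^(−μ) μ^j/j! ≈ 0.3863.

0.3863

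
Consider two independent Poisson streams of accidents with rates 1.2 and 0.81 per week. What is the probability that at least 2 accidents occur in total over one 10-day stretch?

Independent Poisson processes superpose: combined rate λ = 1.2 + 0.81 = 2.01 per week.
Over the interval, μ = 2.01 × 10/7 ≈ 2.87143 (a 10-day stretch = 10/7 weeks).
P(N ≥ 2) = 1 − P(N ≤ 1) ≈ 0.7808.

0.7808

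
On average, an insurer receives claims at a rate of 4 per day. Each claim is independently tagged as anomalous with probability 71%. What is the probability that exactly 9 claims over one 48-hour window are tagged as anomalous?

0.0579

Thinning: the claims that are tagged as anomalous themselves form a Poisson process with rate 0.71 × 4 = 2.84 per day.
Over the interval, μ = 2.84 × 2 = 5.68 (a 48-hour window = 2 days).
P(N = 9) = e^(−5.68) · 5.68^9/9! ≈ 0.0579.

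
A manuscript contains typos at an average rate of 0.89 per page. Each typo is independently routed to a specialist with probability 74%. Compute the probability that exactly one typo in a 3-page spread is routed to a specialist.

Thinning: the typos that are routed to a specialist themselves form a Poisson process with rate 0.74 × 0.89 = 0.6586 per page.
Over the interval, μ = 0.6586 × 3 = 1.9758 (a 3-page spread = 3 pages).
P(N = 1) = e^(−1.9758) · 1.9758^1/1! ≈ 0.2739.

0.2739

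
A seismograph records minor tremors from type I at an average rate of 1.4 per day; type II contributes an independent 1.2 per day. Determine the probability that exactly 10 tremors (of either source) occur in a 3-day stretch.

Independent Poisson processes superpose: combined rate λ = 1.4 + 1.2 = 2.6 per day.
Over the interval, μ = 2.6 × 3 = 7.8 (a 3-day stretch = 3 days).
P(N = 10) = e^(−7.8) · 7.8^10/10! ≈ 0.0941.

0.0941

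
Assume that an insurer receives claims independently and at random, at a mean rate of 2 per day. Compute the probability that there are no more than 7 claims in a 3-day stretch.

0.7440

Over the interval, μ = 2 × 3 = 6 (a 3-day stretch = 3 days).
P(N ≤ 7) = Σ_{j=0}^{7} e^(−μ) μ^j/j! ≈ 0.7440.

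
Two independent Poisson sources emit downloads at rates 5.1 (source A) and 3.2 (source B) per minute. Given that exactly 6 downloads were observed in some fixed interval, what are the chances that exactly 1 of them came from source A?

0.0314

Given the total, each event is independently from source A with probability p = λ_A/(λ_A+λ_B) = 5.1/8.3 ≈ 0.6145.
So K ~ Binomial(6, 5.1/8.3): P(K = 1) = C(6,1) · (5.1/8.3)^1 · (3.2/8.3)^5 ≈ 0.0314.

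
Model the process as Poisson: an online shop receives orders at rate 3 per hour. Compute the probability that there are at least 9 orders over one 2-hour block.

0.1528

Over the interval, μ = 3 × 2 = 6 (a 2-hour block = 2 hours).
P(N ≥ 9) = 1 − P(N ≤ 8) = 1 − Σ_{j=0}^{8} e^(−μ) μ^j/j! ≈ 0.1528.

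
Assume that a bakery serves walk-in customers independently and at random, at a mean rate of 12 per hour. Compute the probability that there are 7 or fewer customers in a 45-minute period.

Over the interval, μ = 12 × 0.75 = 9 (a 45-minute period = 0.75 hours).
P(N ≤ 7) = Σ_{j=0}^{7} e^(−μ) μ^j/j! ≈ 0.3239.

0.3239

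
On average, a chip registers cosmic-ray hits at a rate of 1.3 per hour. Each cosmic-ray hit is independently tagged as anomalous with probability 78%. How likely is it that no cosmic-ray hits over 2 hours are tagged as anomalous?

0.1316

Thinning: the cosmic-ray hits that are tagged as anomalous themselves form a Poisson process with rate 0.78 × 1.3 = 1.014 per hour.
Over the interval, μ = 1.014 × 2 = 2.028 (2 hours).
P(N = 0) = e^(−2.028) · 2.028^0/0! ≈ 0.1316.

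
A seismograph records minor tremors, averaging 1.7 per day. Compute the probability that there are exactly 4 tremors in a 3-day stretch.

0.1719

Over the interval, μ = 1.7 × 3 = 5.1 (a 3-day stretch = 3 days).
P(N = 4) = e^(−μ) μ^4/4! = e^(−5.1) · 5.1^4/24 ≈ 0.1719.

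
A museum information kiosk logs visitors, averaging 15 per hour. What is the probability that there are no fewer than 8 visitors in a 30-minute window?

0.4754

Over the interval, μ = 15 × 0.5 = 7.5 (a 30-minute window = 0.5 hours).
P(N ≥ 8) = 1 − P(N ≤ 7) = 1 − Σ_{j=0}^{7} e^(−μ) μ^j/j! ≈ 0.4754.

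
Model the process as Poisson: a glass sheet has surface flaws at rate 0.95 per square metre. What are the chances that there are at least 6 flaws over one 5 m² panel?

0.3403

Over the interval, μ = 0.95 × 5 = 4.75 (a 5 m² panel = 5 square metres).
P(N ≥ 6) = 1 − P(N ≤ 5) = 1 − Σ_{j=0}^{5} e^(−μ) μ^j/j! ≈ 0.3403.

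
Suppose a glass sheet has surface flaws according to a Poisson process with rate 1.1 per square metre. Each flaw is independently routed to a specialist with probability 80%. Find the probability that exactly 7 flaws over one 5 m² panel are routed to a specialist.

0.0778

Thinning: the flaws that are routed to a specialist themselves form a Poisson process with rate 0.8 × 1.1 = 0.88 per square metre.
Over the interval, μ = 0.88 × 5 = 4.4 (a 5 m² panel = 5 square metres).
P(N = 7) = e^(−4.4) · 4.4^7/7! ≈ 0.0778.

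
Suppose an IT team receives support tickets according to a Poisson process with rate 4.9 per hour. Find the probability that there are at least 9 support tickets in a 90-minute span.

Over the interval, μ = 4.9 × 1.5 = 7.35 (a 90-minute span = 1.5 hours).
P(N ≥ 9) = 1 − P(N ≤ 8) = 1 − Σ_{j=0}^{8} e^(−μ) μ^j/j! ≈ 0.3175.

0.3175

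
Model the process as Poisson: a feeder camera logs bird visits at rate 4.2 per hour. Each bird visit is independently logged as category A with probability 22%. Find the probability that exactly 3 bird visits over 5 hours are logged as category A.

Thinning: the bird visits that are logged as category A themselves form a Poisson process with rate 0.22 × 4.2 = 0.924 per hour.
Over the interval, μ = 0.924 × 5 = 4.62 (5 hours).
P(N = 3) = e^(−4.62) · 4.62^3/3! ≈ 0.1619.

0.1619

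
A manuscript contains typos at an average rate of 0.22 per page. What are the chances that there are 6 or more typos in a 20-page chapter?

Over the interval, μ = 0.22 × 20 = 4.4 (a 20-page chapter = 20 pages).
P(N ≥ 6) = 1 − P(N ≤ 5) = 1 − Σ_{j=0}^{5} e^(−μ) μ^j/j! ≈ 0.2801.

0.2801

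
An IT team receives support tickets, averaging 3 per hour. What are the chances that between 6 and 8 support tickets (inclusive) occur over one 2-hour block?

0.4016

Over the interval, μ = 3 × 2 = 6 (a 2-hour block = 2 hours).
P(6 ≤ N ≤ 8) = Σ_{j=6}^{8} e^(−6) · 6^j/j! ≈ 0.4016.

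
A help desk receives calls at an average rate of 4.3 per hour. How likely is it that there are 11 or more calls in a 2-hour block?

Over the interval, μ = 4.3 × 2 = 8.6 (a 2-hour block = 2 hours).
P(N ≥ 11) = 1 − P(N ≤ 10) = 1 − Σ_{j=0}^{10} e^(−μ) μ^j/j! ≈ 0.2478.

0.2478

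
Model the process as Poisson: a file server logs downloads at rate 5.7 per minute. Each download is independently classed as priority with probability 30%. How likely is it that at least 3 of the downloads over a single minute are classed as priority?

0.2454

Thinning: the downloads that are classed as priority themselves form a Poisson process with rate 0.3 × 5.7 = 1.71 per minute.
So μ = 1.71.
P(N ≥ 3) = 1 − P(N ≤ 2) ≈ 0.2454.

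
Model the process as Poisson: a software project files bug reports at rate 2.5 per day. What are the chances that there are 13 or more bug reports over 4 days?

0.2084

Over the interval, μ = 2.5 × 4 = 10 (4 days).
P(N ≥ 13) = 1 − P(N ≤ 12) = 1 − Σ_{j=0}^{12} e^(−μ) μ^j/j! ≈ 0.2084.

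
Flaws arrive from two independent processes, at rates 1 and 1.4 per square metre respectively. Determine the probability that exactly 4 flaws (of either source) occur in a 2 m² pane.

0.1820

Independent Poisson processes superpose: combined rate λ = 1 + 1.4 = 2.4 per square metre.
Over the interval, μ = 2.4 × 2 = 4.8 (a 2 m² pane = 2 square metres).
P(N = 4) = e^(−4.8) · 4.8^4/4! ≈ 0.1820.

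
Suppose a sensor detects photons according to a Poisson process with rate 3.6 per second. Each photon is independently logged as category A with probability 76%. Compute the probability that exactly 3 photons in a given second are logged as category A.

Thinning: the photons that are logged as category A themselves form a Poisson process with rate 0.76 × 3.6 = 2.736 per second.
So μ = 2.736.
P(N = 3) = e^(−2.736) · 2.736^3/3! ≈ 0.2213.

0.2213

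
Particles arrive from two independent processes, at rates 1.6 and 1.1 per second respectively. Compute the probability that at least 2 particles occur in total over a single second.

Independent Poisson processes superpose: combined rate λ = 1.6 + 1.1 = 2.7 per second.
So μ = 2.7.
P(N ≥ 2) = 1 − P(N ≤ 1) ≈ 0.7513.

0.7513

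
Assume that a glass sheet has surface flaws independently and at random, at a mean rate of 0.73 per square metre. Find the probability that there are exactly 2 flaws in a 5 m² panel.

Over the interval, μ = 0.73 × 5 = 3.65 (a 5 m² panel = 5 square metres).
P(N = 2) = e^(−μ) μ^2/2! = e^(−3.65) · 3.65^2/2 ≈ 0.1731.

0.1731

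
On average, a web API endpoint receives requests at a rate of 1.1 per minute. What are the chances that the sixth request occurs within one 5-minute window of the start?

Over the interval, μ = 1.1 × 5 = 5.5 (a 5-minute window = 5 minutes).
The sixth arrival falls in the interval iff at least 6 events occur there: P(S_6 ≤ t) = P(N ≥ 6) = 1 − P(N ≤ 5) ≈ 0.4711.

0.4711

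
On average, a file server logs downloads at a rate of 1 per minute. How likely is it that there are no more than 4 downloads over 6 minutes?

Over the interval, μ = 1 × 6 = 6 (6 minutes).
P(N ≤ 4) = Σ_{j=0}^{4} e^(−μ) μ^j/j! ≈ 0.2851.

0.2851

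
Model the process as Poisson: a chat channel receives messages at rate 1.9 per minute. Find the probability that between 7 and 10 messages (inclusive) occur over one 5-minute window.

0.4804

Over the interval, μ = 1.9 × 5 = 9.5 (a 5-minute window = 5 minutes).
P(7 ≤ N ≤ 10) = Σ_{j=7}^{10} e^(−9.5) · 9.5^j/j! ≈ 0.4804.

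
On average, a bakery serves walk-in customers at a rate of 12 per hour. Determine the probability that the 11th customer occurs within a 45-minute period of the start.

0.2940

Over the interval, μ = 12 × 0.75 = 9 (a 45-minute period = 0.75 hours).
The 11th arrival falls in the interval iff at least 11 events occur there: P(S_11 ≤ t) = P(N ≥ 11) = 1 − P(N ≤ 10) ≈ 0.2940.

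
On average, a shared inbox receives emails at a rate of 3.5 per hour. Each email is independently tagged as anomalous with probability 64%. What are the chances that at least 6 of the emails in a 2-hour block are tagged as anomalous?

0.2937

Thinning: the emails that are tagged as anomalous themselves form a Poisson process with rate 0.64 × 3.5 = 2.24 per hour.
Over the interval, μ = 2.24 × 2 = 4.48 (a 2-hour block = 2 hours).
P(N ≥ 6) = 1 − P(N ≤ 5) ≈ 0.2937.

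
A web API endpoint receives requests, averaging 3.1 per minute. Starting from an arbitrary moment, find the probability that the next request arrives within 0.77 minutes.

Inter-arrival times are exponential with rate λ = 3.1 per minute.
P(T ≤ 0.77) = 1 − e^(−λt) = 1 − e^(−3.1 × 0.77) = 1 − e^(−2.387) ≈ 0.9081.

0.9081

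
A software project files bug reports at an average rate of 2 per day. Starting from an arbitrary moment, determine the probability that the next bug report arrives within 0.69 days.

Inter-arrival times are exponential with rate λ = 2 per day.
P(T ≤ 0.69) = 1 − e^(−λt) = 1 − e^(−2 × 0.69) = 1 − e^(−1.38) ≈ 0.7484.

0.7484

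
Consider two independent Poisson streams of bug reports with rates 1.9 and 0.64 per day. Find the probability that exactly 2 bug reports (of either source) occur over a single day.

0.2544

Independent Poisson processes superpose: combined rate λ = 1.9 + 0.64 = 2.54 per day.
So μ = 2.54.
P(N = 2) = e^(−2.54) · 2.54^2/2! ≈ 0.2544.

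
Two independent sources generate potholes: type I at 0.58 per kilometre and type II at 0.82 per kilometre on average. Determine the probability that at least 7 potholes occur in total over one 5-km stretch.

0.5503

Independent Poisson processes superpose: combined rate λ = 0.58 + 0.82 = 1.4 per kilometre.
Over the interval, μ = 1.4 × 5 = 7 (a 5-km stretch = 5 kilometres).
P(N ≥ 7) = 1 − P(N ≤ 6) ≈ 0.5503.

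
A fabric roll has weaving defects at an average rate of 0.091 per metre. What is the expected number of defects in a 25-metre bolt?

2.275

E[N] = λt = 0.091 × 25 = 2.275 (a 25-metre bolt = 25 metres).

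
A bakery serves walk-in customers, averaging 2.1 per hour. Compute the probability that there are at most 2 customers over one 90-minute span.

0.3904

Over the interval, μ = 2.1 × 1.5 = 3.15 (a 90-minute span = 1.5 hours).
P(N ≤ 2) = Σ_{j=0}^{2} e^(−μ) μ^j/j! ≈ 0.3904.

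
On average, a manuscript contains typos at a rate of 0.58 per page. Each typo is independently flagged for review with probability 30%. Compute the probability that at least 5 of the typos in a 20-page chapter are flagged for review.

Thinning: the typos that are flagged for review themselves form a Poisson process with rate 0.3 × 0.58 = 0.174 per page.
Over the interval, μ = 0.174 × 20 = 3.48 (a 20-page chapter = 20 pages).
P(N ≥ 5) = 1 − P(N ≤ 4) ≈ 0.2708.

0.2708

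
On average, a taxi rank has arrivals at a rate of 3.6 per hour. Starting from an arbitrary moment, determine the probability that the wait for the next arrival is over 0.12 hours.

0.6492

The wait for the next event is exponential with rate λ = 3.6 per hour.
P(T > 0.12) = e^(−λt) = e^(−3.6 × 0.12) = e^(−0.432) ≈ 0.6492.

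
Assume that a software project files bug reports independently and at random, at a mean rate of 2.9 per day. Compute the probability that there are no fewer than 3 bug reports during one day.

With mean μ = 2.9 per day,
P(N ≥ 3) = 1 − P(N ≤ 2) = 1 − Σ_{j=0}^{2} e^(−μ) μ^j/j! ≈ 0.5540.

0.5540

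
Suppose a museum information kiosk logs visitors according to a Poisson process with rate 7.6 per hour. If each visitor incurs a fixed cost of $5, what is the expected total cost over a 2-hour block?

E[N] = 7.6 × 2 = 15.2 (a 2-hour block = 2 hours); E[cost] = 15.2 × $5 = $76.

$76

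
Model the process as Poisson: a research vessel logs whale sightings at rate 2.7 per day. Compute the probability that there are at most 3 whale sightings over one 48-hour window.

0.2133

Over the interval, μ = 2.7 × 2 = 5.4 (a 48-hour window = 2 days).
P(N ≤ 3) = Σ_{j=0}^{3} e^(−μ) μ^j/j! ≈ 0.2133.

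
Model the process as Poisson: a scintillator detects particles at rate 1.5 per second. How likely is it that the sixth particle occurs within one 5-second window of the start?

0.7586

Over the interval, μ = 1.5 × 5 = 7.5 (a 5-second window = 5 seconds).
The sixth arrival falls in the interval iff at least 6 events occur there: P(S_6 ≤ t) = P(N ≥ 6) = 1 − P(N ≤ 5) ≈ 0.7586.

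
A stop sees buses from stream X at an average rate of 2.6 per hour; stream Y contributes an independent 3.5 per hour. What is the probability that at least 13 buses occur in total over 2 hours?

Independent Poisson processes superpose: combined rate λ = 2.6 + 3.5 = 6.1 per hour.
Over the interval, μ = 6.1 × 2 = 12.2 (2 hours).
P(N ≥ 13) = 1 − P(N ≤ 12) ≈ 0.4469.

0.4469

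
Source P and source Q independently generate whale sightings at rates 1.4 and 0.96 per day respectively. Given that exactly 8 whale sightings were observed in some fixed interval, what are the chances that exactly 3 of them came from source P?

0.1302

Given the total, each event is independently from source P with probability p = λ_P/(λ_P+λ_Q) = 1.4/2.36 ≈ 0.5932.
So K ~ Binomial(8, 1.4/2.36): P(K = 3) = C(8,3) · (1.4/2.36)^3 · (0.96/2.36)^5 ≈ 0.1302.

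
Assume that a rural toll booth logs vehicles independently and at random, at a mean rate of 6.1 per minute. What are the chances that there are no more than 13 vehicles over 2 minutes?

Over the interval, μ = 6.1 × 2 = 12.2 (2 minutes).
P(N ≤ 13) = Σ_{j=0}^{13} e^(−μ) μ^j/j! ≈ 0.6603.

0.6603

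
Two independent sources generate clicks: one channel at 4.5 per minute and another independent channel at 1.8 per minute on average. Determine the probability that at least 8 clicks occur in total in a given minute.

0.2983

Independent Poisson processes superpose: combined rate λ = 4.5 + 1.8 = 6.3 per minute.
So μ = 6.3.
P(N ≥ 8) = 1 − P(N ≤ 7) ≈ 0.2983.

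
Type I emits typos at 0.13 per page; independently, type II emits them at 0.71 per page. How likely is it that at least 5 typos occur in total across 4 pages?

Independent Poisson processes superpose: combined rate λ = 0.13 + 0.71 = 0.84 per page.
Over the interval, μ = 0.84 × 4 = 3.36 (4 pages).
P(N ≥ 5) = 1 − P(N ≤ 4) ≈ 0.2484.

0.2484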